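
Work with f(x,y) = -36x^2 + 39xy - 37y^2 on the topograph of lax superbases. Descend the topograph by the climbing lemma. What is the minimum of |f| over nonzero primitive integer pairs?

translate: b→33 (≡-39 mod 72), so (36,-39,37)→(36,33,34)
flip: (36,33,34)→(34,-33,36)
reduced (well bottom): (34,-33,36) with a≤c, −a<b≤a
well minimum |f| = |-34| = 34 (negative-definite)

34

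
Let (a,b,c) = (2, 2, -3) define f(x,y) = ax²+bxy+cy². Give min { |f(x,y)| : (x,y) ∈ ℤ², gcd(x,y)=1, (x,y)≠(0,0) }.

river: ρ → (-3,4,1)
river: ρ → (1,4,-3)
river: ρ → (-3,2,2)
river: ρ → (2,2,-3)
closes: descent 0, river 4
min |a| on river = 1

1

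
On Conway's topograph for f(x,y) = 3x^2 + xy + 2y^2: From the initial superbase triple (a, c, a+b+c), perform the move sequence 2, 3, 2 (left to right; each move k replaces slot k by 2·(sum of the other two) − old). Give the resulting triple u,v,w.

start (3,2,6) = (f(1,0),f(0,1),f(1,1))
replace slot 2: 2·(3+6) − 2 = 16 → (3,16,6)
replace slot 3: 2·(3+16) − 6 = 32 → (3,16,32)
replace slot 2: 2·(3+32) − 16 = 54 → (3,54,32)

3,54,32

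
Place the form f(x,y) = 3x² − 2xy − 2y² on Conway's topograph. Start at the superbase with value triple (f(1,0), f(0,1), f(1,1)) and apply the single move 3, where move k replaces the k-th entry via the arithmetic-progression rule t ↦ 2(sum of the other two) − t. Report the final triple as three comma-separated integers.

start (3,-2,-1) = (f(1,0),f(0,1),f(1,1))
replace slot 3: 2·(3+(-2)) − (-1) = 3 → (3,-2,3)

3,-2,3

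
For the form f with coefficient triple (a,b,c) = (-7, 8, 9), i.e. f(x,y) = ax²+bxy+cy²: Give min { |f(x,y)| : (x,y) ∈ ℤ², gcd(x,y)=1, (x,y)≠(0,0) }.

river: ρ → (9,10,-6)
river: ρ → (-6,14,5)
river: ρ → (5,16,-3)
river: ρ → (-3,14,10)
river: ρ → (10,6,-7)
river: ρ → (-7,8,9)
closes: descent 0, river 6
min |a| on river = 3

3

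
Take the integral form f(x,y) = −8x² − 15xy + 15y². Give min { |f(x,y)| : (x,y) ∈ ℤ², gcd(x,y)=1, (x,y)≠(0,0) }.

descent: ρ → (15,15,-8)  [lands on river]
river: ρ → (-8,17,13)
river: ρ → (13,9,-12)
river: ρ → (-12,15,10)
river: ρ → (10,25,-2)
river: ρ → (-2,23,22)
river: ρ → (22,21,-3)
river: ρ → (-3,21,22)
river: ρ → (22,23,-2)
river: ρ → (-2,25,10)
river: ρ → (10,15,-12)
river: ρ → (-12,9,13)
river: ρ → (13,17,-8)
river: ρ → (-8,15,15)
closes: descent 1, river 14
min |a| on river = 2

2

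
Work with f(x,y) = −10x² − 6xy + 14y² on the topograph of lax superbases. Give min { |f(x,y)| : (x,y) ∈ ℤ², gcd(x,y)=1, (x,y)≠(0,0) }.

descent: ρ → (14,6,-10)  [lands on river]
river: ρ → (-10,14,10)
river: ρ → (10,6,-14)
river: ρ → (-14,22,2)
river: ρ → (2,22,-14)
river: ρ → (-14,6,10)
river: ρ → (10,14,-10)
river: ρ → (-10,6,14)
river: ρ → (14,22,-2)
river: ρ → (-2,22,14)
closes: descent 1, river 10
min |a| on river = 2

2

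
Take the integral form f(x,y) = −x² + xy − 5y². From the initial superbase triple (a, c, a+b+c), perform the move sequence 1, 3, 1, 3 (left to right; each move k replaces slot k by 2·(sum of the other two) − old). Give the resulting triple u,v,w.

start (-1,-5,-5) = (f(1,0),f(0,1),f(1,1))
replace slot 1: 2·((-5)+(-5)) − (-1) = -19 → (-19,-5,-5)
replace slot 3: 2·((-19)+(-5)) − (-5) = -43 → (-19,-5,-43)
replace slot 1: 2·((-5)+(-43)) − (-19) = -77 → (-77,-5,-43)
replace slot 3: 2·((-77)+(-5)) − (-43) = -121 → (-77,-5,-121)

-77,-5,-121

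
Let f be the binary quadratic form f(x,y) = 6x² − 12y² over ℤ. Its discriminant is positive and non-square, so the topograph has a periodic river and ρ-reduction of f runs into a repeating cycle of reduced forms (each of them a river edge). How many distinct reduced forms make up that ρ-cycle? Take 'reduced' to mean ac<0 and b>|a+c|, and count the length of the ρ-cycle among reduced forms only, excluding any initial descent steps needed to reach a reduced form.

D = 288, ⌊√D⌋ = 16
descent: ρ → (-12,0,6)
descent: ρ → (6,12,-6)  [lands on river]
river: ρ → (-6,12,6)
ρ-cycle length = 2 (tail of 2 descent steps not counted)

2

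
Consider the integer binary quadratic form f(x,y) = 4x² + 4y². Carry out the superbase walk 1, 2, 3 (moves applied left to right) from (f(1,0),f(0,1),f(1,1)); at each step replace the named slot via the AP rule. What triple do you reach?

start (4,4,8) = (f(1,0),f(0,1),f(1,1))
replace slot 1: 2·(4+8) − 4 = 20 → (20,4,8)
replace slot 2: 2·(20+8) − 4 = 52 → (20,52,8)
replace slot 3: 2·(20+52) − 8 = 136 → (20,52,136)

20,52,136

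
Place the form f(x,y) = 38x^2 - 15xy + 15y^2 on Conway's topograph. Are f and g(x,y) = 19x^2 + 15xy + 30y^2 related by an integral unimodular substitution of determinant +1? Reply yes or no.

D₁ = -2055, D₂ = -2055
f: flip: (38,-15,15)→(15,15,38)
f: reduced (well bottom): (15,15,38) with a≤c, −a<b≤a
g: reduced (well bottom): (19,15,30) with a≤c, −a<b≤a
reduced forms (15, 15, 38) vs (19, 15, 30) ⇒ inequivalent

no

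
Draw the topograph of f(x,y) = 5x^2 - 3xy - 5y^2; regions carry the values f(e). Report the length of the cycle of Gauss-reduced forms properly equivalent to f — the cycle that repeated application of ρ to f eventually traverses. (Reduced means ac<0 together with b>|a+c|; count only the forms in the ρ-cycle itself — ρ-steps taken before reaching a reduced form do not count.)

D = 109, ⌊√D⌋ = 10
descent: ρ → (-5,3,5)  [lands on river]
river: ρ → (5,7,-3)
river: ρ → (-3,5,7)
river: ρ → (7,9,-1)
river: ρ → (-1,9,7)
river: ρ → (7,5,-3)
river: ρ → (-3,7,5)
river: ρ → (5,3,-5)
river: ρ → (-5,7,3)
river: ρ → (3,5,-7)
river: ρ → (-7,9,1)
river: ρ → (1,9,-7)
river: ρ → (-7,5,3)
river: ρ → (3,7,-5)
ρ-cycle length = 14 (tail of 1 descent step not counted)

14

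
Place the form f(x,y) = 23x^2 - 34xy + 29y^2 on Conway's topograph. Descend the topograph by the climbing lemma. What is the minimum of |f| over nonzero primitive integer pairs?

translate: b→12 (≡-34 mod 46), so (23,-34,29)→(23,12,18)
flip: (23,12,18)→(18,-12,23)
reduced (well bottom): (18,-12,23) with a≤c, −a<b≤a
well minimum = a = 18

18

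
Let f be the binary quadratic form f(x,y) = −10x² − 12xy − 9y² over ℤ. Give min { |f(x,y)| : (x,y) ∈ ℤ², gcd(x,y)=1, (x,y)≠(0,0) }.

translate: b→-8 (≡12 mod 20), so (10,12,9)→(10,-8,7)
flip: (10,-8,7)→(7,8,10)
translate: b→-6 (≡8 mod 14), so (7,8,10)→(7,-6,9)
reduced (well bottom): (7,-6,9) with a≤c, −a<b≤a
well minimum |f| = |-7| = 7 (negative-definite)

7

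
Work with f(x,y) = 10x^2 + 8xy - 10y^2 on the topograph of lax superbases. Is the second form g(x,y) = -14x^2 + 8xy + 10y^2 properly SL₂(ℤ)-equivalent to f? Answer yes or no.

D₁ = 464, D₂ = 624
discriminants differ ⇒ not SL₂(ℤ)-equivalent

no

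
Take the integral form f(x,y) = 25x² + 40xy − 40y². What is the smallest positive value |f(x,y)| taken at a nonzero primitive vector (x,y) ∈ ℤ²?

river: ρ → (-40,40,25)
river: ρ → (25,60,-20)
river: ρ → (-20,60,25)
river: ρ → (25,40,-40)
closes: descent 0, river 4
min |a| on river = 20

20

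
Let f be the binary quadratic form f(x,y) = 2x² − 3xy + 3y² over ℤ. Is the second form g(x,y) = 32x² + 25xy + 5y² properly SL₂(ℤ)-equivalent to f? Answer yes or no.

D₁ = -15, D₂ = -15
f: translate: b→1 (≡-3 mod 4), so (2,-3,3)→(2,1,2)
f: reduced (well bottom): (2,1,2) with a≤c, −a<b≤a
g: flip: (32,25,5)→(5,-25,32)
g: translate: b→5 (≡-25 mod 10), so (5,-25,32)→(5,5,2)
g: flip: (5,5,2)→(2,-5,5)
g: translate: b→-1 (≡-5 mod 4), so (2,-5,5)→(2,-1,2)
g: flip: (2,-1,2)→(2,1,2)
g: reduced (well bottom): (2,1,2) with a≤c, −a<b≤a
reduced forms (2, 1, 2) vs (2, 1, 2) ⇒ equivalent

yes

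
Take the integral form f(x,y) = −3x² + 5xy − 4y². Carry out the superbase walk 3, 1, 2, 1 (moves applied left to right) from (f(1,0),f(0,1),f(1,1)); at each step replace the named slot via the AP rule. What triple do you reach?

start (-3,-4,-2) = (f(1,0),f(0,1),f(1,1))
replace slot 3: 2·((-3)+(-4)) − (-2) = -12 → (-3,-4,-12)
replace slot 1: 2·((-4)+(-12)) − (-3) = -29 → (-29,-4,-12)
replace slot 2: 2·((-29)+(-12)) − (-4) = -78 → (-29,-78,-12)
replace slot 1: 2·((-78)+(-12)) − (-29) = -151 → (-151,-78,-12)

-151,-78,-12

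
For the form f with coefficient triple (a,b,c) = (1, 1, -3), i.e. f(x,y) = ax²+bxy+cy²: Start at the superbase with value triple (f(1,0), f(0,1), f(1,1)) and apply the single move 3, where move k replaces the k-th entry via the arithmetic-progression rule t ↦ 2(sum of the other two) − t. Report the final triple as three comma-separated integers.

start (1,-3,-1) = (f(1,0),f(0,1),f(1,1))
replace slot 3: 2·(1+(-3)) − (-1) = -3 → (1,-3,-3)

1,-3,-3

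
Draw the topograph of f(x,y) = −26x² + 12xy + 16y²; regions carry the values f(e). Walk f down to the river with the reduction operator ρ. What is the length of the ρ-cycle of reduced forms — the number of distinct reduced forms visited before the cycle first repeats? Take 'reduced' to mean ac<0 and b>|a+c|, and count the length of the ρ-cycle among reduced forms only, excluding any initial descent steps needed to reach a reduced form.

D = 1808, ⌊√D⌋ = 42
river: ρ → (16,20,-22)
river: ρ → (-22,24,14)
river: ρ → (14,32,-14)
river: ρ → (-14,24,22)
river: ρ → (22,20,-16)
river: ρ → (-16,12,26)
river: ρ → (26,40,-2)
river: ρ → (-2,40,26)
river: ρ → (26,12,-16)
river: ρ → (-16,20,22)
river: ρ → (22,24,-14)
river: ρ → (-14,32,14)
river: ρ → (14,24,-22)
river: ρ → (-22,20,16)
river: ρ → (16,12,-26)
river: ρ → (-26,40,2)
river: ρ → (2,40,-26)
river: ρ → (-26,12,16)
ρ-cycle length = 18 (tail of 0 descent steps not counted)

18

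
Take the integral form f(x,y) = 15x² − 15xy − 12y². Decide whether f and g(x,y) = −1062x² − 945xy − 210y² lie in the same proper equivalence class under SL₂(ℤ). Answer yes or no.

D₁ = 945, D₂ = 945
river cycle of f (length 6): (-12, 15, 15), (15, 15, -12), (-12, 9, 18), (18, 27, -3), (-3, 27, 18), (18, 9, -12)
river cycle of g (length 6): (-12, 15, 15), (15, 15, -12), (-12, 9, 18), (18, 27, -3), (-3, 27, 18), (18, 9, -12)
cycles coincide ⇒ equivalent

yes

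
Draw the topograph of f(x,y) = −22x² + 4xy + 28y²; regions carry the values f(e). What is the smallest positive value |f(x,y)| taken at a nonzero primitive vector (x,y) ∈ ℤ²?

descent: ρ → (28,-4,-22)
descent: ρ → (-22,48,2)  [lands on river]
river: ρ → (2,48,-22)
river: ρ → (-22,40,10)
river: ρ → (10,40,-22)
closes: descent 2, river 4
min |a| on river = 2

2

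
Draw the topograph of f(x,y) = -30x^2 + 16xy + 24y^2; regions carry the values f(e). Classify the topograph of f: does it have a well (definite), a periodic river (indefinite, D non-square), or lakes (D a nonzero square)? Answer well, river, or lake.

D = b²−4ac = 16² − 4·(-30)·24 = 3136
D = 56² is a perfect square ⇒ form factors over ℤ ⇒ lakes

lake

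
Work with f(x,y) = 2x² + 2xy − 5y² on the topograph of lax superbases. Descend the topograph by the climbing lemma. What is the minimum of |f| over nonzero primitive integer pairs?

descent: ρ → (-5,-2,2)
descent: ρ → (2,6,-1)  [lands on river]
river: ρ → (-1,6,2)
closes: descent 2, river 2
min |a| on river = 1

1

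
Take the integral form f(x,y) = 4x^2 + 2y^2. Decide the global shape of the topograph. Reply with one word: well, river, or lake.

D = b²−4ac = 0² − 4·4·2 = -32
D < 0 ⇒ definite ⇒ every region one sign ⇒ single well

well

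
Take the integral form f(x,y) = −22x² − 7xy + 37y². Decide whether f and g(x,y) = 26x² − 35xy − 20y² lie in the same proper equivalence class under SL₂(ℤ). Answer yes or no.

D₁ = 3305, D₂ = 3305
river cycle of f (length 10): (-22, 37, 22), (22, 51, -8), (-8, 45, 40), (40, 35, -13), (-13, 43, 28), (28, 13, -28), (-28, 43, 13), (13, 35, -40), (-40, 45, 8), (8, 51, -22)
river cycle of g (length 10): (-20, 35, 26), (26, 17, -29), (-29, 41, 14), (14, 43, -26), (-26, 9, 31), (31, 53, -4), (-4, 51, 44), (44, 37, -11), (-11, 51, 16), (16, 45, -20)
cycles differ ⇒ inequivalent

no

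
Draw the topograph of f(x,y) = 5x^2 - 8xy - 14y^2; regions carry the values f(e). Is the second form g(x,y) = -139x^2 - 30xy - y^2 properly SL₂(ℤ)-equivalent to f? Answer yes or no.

D₁ = 344, D₂ = 344
river cycle of f (length 10): (5, 12, -10), (-10, 8, 7), (7, 6, -11), (-11, 16, 2), (2, 16, -11), (-11, 6, 7), (7, 8, -10), (-10, 12, 5), (5, 18, -1), (-1, 18, 5)
river cycle of g (length 10): (-1, 18, 5), (5, 12, -10), (-10, 8, 7), (7, 6, -11), (-11, 16, 2), (2, 16, -11), (-11, 6, 7), (7, 8, -10), (-10, 12, 5), (5, 18, -1)
cycles coincide ⇒ equivalent

yes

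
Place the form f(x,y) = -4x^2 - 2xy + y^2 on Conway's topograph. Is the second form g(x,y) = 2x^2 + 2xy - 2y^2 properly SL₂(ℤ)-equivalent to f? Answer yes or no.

D₁ = 20, D₂ = 20
river cycle of f (length 2): (1, 4, -1), (-1, 4, 1)
river cycle of g (length 2): (-2, 2, 2), (2, 2, -2)
cycles differ ⇒ inequivalent

no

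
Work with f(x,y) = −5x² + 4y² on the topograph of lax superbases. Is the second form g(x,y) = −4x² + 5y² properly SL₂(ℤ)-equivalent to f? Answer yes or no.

D₁ = 80, D₂ = 80
river cycle of f (length 2): (4, 8, -1), (-1, 8, 4)
river cycle of g (length 2): (-4, 8, 1), (1, 8, -4)
cycles differ ⇒ inequivalent

no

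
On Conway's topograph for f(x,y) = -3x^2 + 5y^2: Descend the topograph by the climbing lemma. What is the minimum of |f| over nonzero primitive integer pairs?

descent: ρ → (5,0,-3)
descent: ρ → (-3,6,2)  [lands on river]
river: ρ → (2,6,-3)
closes: descent 2, river 2
min |a| on river = 2

2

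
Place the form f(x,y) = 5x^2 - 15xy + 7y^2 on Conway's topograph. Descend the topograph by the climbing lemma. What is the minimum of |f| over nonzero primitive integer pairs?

descent: ρ → (7,1,-3)
descent: ρ → (-3,5,5)  [lands on river]
river: ρ → (5,5,-3)
river: ρ → (-3,7,3)
river: ρ → (3,5,-5)
river: ρ → (-5,5,3)
river: ρ → (3,7,-3)
closes: descent 2, river 6
min |a| on river = 3

3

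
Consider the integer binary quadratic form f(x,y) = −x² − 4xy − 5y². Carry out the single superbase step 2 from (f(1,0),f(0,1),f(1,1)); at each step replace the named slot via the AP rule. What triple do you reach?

start (-1,-5,-10) = (f(1,0),f(0,1),f(1,1))
replace slot 2: 2·((-1)+(-10)) − (-5) = -17 → (-1,-17,-10)

-1,-17,-10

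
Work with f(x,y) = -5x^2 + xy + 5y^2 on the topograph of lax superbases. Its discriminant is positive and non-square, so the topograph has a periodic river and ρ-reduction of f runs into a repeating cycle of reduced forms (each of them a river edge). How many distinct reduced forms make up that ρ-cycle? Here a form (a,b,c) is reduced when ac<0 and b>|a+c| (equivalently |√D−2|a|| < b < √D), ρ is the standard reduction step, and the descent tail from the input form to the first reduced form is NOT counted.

D = 101, ⌊√D⌋ = 10
river: ρ → (5,9,-1)
river: ρ → (-1,9,5)
river: ρ → (5,1,-5)
river: ρ → (-5,9,1)
river: ρ → (1,9,-5)
river: ρ → (-5,1,5)
ρ-cycle length = 6 (tail of 0 descent steps not counted)

6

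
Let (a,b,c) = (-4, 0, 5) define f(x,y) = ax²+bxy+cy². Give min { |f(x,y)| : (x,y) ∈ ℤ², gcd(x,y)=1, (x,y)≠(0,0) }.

descent: ρ → (5,0,-4)
descent: ρ → (-4,8,1)  [lands on river]
river: ρ → (1,8,-4)
closes: descent 2, river 2
min |a| on river = 1

1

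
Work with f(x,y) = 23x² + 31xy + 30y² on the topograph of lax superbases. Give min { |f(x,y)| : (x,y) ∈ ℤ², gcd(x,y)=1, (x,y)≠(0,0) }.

translate: b→-15 (≡31 mod 46), so (23,31,30)→(23,-15,22)
flip: (23,-15,22)→(22,15,23)
reduced (well bottom): (22,15,23) with a≤c, −a<b≤a
well minimum = a = 22

22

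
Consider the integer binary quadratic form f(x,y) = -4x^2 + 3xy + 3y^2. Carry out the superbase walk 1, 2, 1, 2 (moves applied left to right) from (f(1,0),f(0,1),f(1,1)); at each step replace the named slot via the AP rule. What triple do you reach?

start (-4,3,2) = (f(1,0),f(0,1),f(1,1))
replace slot 1: 2·(3+2) − (-4) = 14 → (14,3,2)
replace slot 2: 2·(14+2) − 3 = 29 → (14,29,2)
replace slot 1: 2·(29+2) − 14 = 48 → (48,29,2)
replace slot 2: 2·(48+2) − 29 = 71 → (48,71,2)

48,71,2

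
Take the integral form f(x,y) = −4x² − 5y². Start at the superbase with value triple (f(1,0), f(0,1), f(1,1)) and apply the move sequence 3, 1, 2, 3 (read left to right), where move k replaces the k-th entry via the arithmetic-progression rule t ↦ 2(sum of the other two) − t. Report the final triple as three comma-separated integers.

start (-4,-5,-9) = (f(1,0),f(0,1),f(1,1))
replace slot 3: 2·((-4)+(-5)) − (-9) = -9 → (-4,-5,-9)
replace slot 1: 2·((-5)+(-9)) − (-4) = -24 → (-24,-5,-9)
replace slot 2: 2·((-24)+(-9)) − (-5) = -61 → (-24,-61,-9)
replace slot 3: 2·((-24)+(-61)) − (-9) = -161 → (-24,-61,-161)

-24,-61,-161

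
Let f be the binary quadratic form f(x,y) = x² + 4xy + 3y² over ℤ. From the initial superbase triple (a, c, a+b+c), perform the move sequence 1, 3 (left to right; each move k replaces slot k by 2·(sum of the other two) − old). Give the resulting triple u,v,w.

start (1,3,8) = (f(1,0),f(0,1),f(1,1))
replace slot 1: 2·(3+8) − 1 = 21 → (21,3,8)
replace slot 3: 2·(21+3) − 8 = 40 → (21,3,40)

21,3,40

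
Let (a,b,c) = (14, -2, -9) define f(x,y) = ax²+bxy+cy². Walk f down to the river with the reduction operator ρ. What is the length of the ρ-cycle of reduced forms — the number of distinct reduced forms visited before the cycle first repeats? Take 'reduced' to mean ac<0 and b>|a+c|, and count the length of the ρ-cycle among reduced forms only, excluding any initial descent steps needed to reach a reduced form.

D = 508, ⌊√D⌋ = 22
descent: ρ → (-9,20,3)  [lands on river]
river: ρ → (3,22,-2)
river: ρ → (-2,22,3)
river: ρ → (3,20,-9)
river: ρ → (-9,16,7)
river: ρ → (7,12,-13)
river: ρ → (-13,14,6)
river: ρ → (6,22,-1)
river: ρ → (-1,22,6)
river: ρ → (6,14,-13)
river: ρ → (-13,12,7)
river: ρ → (7,16,-9)
ρ-cycle length = 12 (tail of 1 descent step not counted)

12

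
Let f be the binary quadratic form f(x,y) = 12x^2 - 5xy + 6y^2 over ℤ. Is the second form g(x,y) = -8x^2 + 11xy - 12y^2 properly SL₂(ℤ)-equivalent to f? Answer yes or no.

D₁ = -263, D₂ = -263
f: flip: (12,-5,6)→(6,5,12)
f: reduced (well bottom): (6,5,12) with a≤c, −a<b≤a
g is negative-definite; reduce −g:
−g: translate: b→5 (≡-11 mod 16), so (8,-11,12)→(8,5,9)
−g: reduced (well bottom): (8,5,9) with a≤c, −a<b≤a
flip sign back: reduced form of g is (-8,-5,-9)
reduced forms (6, 5, 12) vs (-8, -5, -9) ⇒ inequivalent

no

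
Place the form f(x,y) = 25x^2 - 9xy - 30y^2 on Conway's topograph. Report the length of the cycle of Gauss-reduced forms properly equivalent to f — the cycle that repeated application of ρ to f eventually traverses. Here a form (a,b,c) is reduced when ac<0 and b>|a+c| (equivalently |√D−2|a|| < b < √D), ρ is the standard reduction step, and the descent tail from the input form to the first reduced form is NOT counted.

D = 3081, ⌊√D⌋ = 55
descent: ρ → (-30,9,25)  [lands on river]
river: ρ → (25,41,-14)
river: ρ → (-14,43,22)
river: ρ → (22,45,-12)
river: ρ → (-12,51,10)
river: ρ → (10,49,-17)
river: ρ → (-17,53,4)
river: ρ → (4,51,-30)
ρ-cycle length = 8 (tail of 1 descent step not counted)

8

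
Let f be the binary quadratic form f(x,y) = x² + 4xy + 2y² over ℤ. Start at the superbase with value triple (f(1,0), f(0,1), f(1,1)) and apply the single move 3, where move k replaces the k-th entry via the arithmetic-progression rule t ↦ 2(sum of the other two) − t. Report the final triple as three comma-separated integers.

start (1,2,7) = (f(1,0),f(0,1),f(1,1))
replace slot 3: 2·(1+2) − 7 = -1 → (1,2,-1)

1,2,-1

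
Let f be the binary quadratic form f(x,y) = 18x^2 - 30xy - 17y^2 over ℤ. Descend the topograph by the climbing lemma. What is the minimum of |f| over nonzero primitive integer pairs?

descent: ρ → (-17,30,18)  [lands on river]
river: ρ → (18,42,-5)
river: ρ → (-5,38,34)
river: ρ → (34,30,-9)
river: ρ → (-9,42,10)
river: ρ → (10,38,-17)
closes: descent 1, river 6
min |a| on river = 5

5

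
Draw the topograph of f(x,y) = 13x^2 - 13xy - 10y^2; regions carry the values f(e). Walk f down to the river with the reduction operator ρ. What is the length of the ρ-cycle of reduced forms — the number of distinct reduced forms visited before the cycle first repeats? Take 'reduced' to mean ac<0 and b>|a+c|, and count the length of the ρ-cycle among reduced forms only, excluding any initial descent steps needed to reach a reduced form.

D = 689, ⌊√D⌋ = 26
descent: ρ → (-10,13,13)  [lands on river]
river: ρ → (13,13,-10)
river: ρ → (-10,7,16)
river: ρ → (16,25,-1)
river: ρ → (-1,25,16)
river: ρ → (16,7,-10)
ρ-cycle length = 6 (tail of 1 descent step not counted)

6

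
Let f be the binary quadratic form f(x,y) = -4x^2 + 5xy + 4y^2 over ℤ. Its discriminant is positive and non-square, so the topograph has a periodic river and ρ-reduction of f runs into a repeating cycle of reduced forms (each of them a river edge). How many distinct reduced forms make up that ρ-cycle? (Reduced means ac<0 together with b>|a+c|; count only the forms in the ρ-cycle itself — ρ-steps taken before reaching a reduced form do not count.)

D = 89, ⌊√D⌋ = 9
river: ρ → (4,3,-5)
river: ρ → (-5,7,2)
river: ρ → (2,9,-1)
river: ρ → (-1,9,2)
river: ρ → (2,7,-5)
river: ρ → (-5,3,4)
river: ρ → (4,5,-4)
river: ρ → (-4,3,5)
river: ρ → (5,7,-2)
river: ρ → (-2,9,1)
river: ρ → (1,9,-2)
river: ρ → (-2,7,5)
river: ρ → (5,3,-4)
river: ρ → (-4,5,4)
ρ-cycle length = 14 (tail of 0 descent steps not counted)

14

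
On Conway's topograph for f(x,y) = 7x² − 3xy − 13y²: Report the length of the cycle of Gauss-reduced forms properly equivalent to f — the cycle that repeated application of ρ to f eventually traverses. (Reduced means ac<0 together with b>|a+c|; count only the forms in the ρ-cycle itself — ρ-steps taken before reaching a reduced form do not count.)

D = 373, ⌊√D⌋ = 19
descent: ρ → (-13,3,7)
descent: ρ → (7,11,-9)  [lands on river]
river: ρ → (-9,7,9)
river: ρ → (9,11,-7)
river: ρ → (-7,17,3)
river: ρ → (3,19,-1)
river: ρ → (-1,19,3)
river: ρ → (3,17,-7)
river: ρ → (-7,11,9)
river: ρ → (9,7,-9)
river: ρ → (-9,11,7)
river: ρ → (7,17,-3)
river: ρ → (-3,19,1)
river: ρ → (1,19,-3)
river: ρ → (-3,17,7)
ρ-cycle length = 14 (tail of 2 descent steps not counted)

14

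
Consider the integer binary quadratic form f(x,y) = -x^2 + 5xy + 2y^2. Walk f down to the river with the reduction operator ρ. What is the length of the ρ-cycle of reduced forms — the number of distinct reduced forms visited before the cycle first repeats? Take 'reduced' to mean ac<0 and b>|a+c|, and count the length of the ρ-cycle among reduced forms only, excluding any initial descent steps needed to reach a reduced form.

D = 33, ⌊√D⌋ = 5
river: ρ → (2,3,-3)
river: ρ → (-3,3,2)
river: ρ → (2,5,-1)
river: ρ → (-1,5,2)
ρ-cycle length = 4 (tail of 0 descent steps not counted)

4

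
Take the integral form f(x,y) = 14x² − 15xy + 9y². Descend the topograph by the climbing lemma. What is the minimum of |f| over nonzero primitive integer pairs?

translate: b→13 (≡-15 mod 28), so (14,-15,9)→(14,13,8)
flip: (14,13,8)→(8,-13,14)
translate: b→3 (≡-13 mod 16), so (8,-13,14)→(8,3,9)
reduced (well bottom): (8,3,9) with a≤c, −a<b≤a
well minimum = a = 8

8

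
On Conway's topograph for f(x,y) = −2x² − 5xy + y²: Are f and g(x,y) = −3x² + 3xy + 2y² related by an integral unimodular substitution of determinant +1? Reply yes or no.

D₁ = 33, D₂ = 33
river cycle of f (length 4): (1, 5, -2), (-2, 3, 3), (3, 3, -2), (-2, 5, 1)
river cycle of g (length 4): (2, 5, -1), (-1, 5, 2), (2, 3, -3), (-3, 3, 2)
cycles differ ⇒ inequivalent

no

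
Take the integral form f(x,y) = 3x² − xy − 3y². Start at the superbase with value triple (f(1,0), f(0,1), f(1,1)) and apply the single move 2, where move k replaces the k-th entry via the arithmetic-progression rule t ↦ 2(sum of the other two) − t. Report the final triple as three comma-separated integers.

start (3,-3,-1) = (f(1,0),f(0,1),f(1,1))
replace slot 2: 2·(3+(-1)) − (-3) = 7 → (3,7,-1)

3,7,-1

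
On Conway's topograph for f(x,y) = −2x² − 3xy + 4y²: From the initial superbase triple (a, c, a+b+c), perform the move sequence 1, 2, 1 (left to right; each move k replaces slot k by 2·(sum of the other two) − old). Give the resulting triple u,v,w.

start (-2,4,-1) = (f(1,0),f(0,1),f(1,1))
replace slot 1: 2·(4+(-1)) − (-2) = 8 → (8,4,-1)
replace slot 2: 2·(8+(-1)) − 4 = 10 → (8,10,-1)
replace slot 1: 2·(10+(-1)) − 8 = 10 → (10,10,-1)

10,10,-1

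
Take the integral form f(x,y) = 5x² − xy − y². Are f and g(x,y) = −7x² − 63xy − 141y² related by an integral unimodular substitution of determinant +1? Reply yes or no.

D₁ = 21, D₂ = 21
river cycle of f (length 2): (-1, 3, 3), (3, 3, -1)
river cycle of g (length 2): (-1, 3, 3), (3, 3, -1)
cycles coincide ⇒ equivalent

yes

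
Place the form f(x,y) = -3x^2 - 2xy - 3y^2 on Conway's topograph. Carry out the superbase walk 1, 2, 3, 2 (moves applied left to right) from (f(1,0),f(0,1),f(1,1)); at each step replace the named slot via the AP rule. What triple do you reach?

start (-3,-3,-8) = (f(1,0),f(0,1),f(1,1))
replace slot 1: 2·((-3)+(-8)) − (-3) = -19 → (-19,-3,-8)
replace slot 2: 2·((-19)+(-8)) − (-3) = -51 → (-19,-51,-8)
replace slot 3: 2·((-19)+(-51)) − (-8) = -132 → (-19,-51,-132)
replace slot 2: 2·((-19)+(-132)) − (-51) = -251 → (-19,-251,-132)

-19,-251,-132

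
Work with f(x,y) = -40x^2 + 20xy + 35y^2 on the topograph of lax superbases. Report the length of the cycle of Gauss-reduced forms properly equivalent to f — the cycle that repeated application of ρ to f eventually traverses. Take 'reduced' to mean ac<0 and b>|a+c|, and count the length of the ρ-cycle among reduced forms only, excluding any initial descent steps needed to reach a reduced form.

D = 6000, ⌊√D⌋ = 77
river: ρ → (35,50,-25)
river: ρ → (-25,50,35)
river: ρ → (35,20,-40)
river: ρ → (-40,60,15)
river: ρ → (15,60,-40)
river: ρ → (-40,20,35)
ρ-cycle length = 6 (tail of 0 descent steps not counted)

6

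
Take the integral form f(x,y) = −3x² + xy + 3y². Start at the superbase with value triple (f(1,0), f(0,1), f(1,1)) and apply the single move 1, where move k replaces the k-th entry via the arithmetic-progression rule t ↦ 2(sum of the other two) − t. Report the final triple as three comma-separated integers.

start (-3,3,1) = (f(1,0),f(0,1),f(1,1))
replace slot 1: 2·(3+1) − (-3) = 11 → (11,3,1)

11,3,1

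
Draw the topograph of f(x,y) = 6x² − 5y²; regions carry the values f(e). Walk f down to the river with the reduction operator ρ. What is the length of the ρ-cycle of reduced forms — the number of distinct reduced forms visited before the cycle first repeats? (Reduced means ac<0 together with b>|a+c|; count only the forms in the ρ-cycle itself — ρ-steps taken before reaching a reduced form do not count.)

D = 120, ⌊√D⌋ = 10
descent: ρ → (-5,10,1)  [lands on river]
river: ρ → (1,10,-5)
ρ-cycle length = 2 (tail of 1 descent step not counted)

2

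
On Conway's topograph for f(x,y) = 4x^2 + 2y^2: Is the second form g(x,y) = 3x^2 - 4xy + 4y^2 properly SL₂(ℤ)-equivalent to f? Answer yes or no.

D₁ = -32, D₂ = -32
f: flip: (4,0,2)→(2,0,4)
f: reduced (well bottom): (2,0,4) with a≤c, −a<b≤a
g: translate: b→2 (≡-4 mod 6), so (3,-4,4)→(3,2,3)
g: reduced (well bottom): (3,2,3) with a≤c, −a<b≤a
reduced forms (2, 0, 4) vs (3, 2, 3) ⇒ inequivalent

no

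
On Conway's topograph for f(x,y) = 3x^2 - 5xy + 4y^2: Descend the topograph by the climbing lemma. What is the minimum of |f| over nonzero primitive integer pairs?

translate: b→1 (≡-5 mod 6), so (3,-5,4)→(3,1,2)
flip: (3,1,2)→(2,-1,3)
reduced (well bottom): (2,-1,3) with a≤c, −a<b≤a
well minimum = a = 2

2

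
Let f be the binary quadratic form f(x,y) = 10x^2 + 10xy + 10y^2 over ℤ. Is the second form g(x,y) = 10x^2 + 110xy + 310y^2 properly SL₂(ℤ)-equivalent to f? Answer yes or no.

D₁ = -300, D₂ = -300
f: reduced (well bottom): (10,10,10) with a≤c, −a<b≤a
g: translate: b→10 (≡110 mod 20), so (10,110,310)→(10,10,10)
g: reduced (well bottom): (10,10,10) with a≤c, −a<b≤a
reduced forms (10, 10, 10) vs (10, 10, 10) ⇒ equivalent

yes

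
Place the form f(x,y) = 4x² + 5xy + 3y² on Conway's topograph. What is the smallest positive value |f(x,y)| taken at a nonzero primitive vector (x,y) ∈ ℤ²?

translate: b→-3 (≡5 mod 8), so (4,5,3)→(4,-3,2)
flip: (4,-3,2)→(2,3,4)
translate: b→-1 (≡3 mod 4), so (2,3,4)→(2,-1,3)
reduced (well bottom): (2,-1,3) with a≤c, −a<b≤a
well minimum = a = 2

2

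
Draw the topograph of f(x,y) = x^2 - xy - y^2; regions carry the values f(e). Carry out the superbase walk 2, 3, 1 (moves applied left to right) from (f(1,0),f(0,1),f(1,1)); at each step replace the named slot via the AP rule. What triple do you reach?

start (1,-1,-1) = (f(1,0),f(0,1),f(1,1))
replace slot 2: 2·(1+(-1)) − (-1) = 1 → (1,1,-1)
replace slot 3: 2·(1+1) − (-1) = 5 → (1,1,5)
replace slot 1: 2·(1+5) − 1 = 11 → (11,1,5)

11,1,5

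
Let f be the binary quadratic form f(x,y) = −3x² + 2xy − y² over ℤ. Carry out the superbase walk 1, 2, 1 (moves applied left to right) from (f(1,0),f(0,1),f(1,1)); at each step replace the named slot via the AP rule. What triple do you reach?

start (-3,-1,-2) = (f(1,0),f(0,1),f(1,1))
replace slot 1: 2·((-1)+(-2)) − (-3) = -3 → (-3,-1,-2)
replace slot 2: 2·((-3)+(-2)) − (-1) = -9 → (-3,-9,-2)
replace slot 1: 2·((-9)+(-2)) − (-3) = -19 → (-19,-9,-2)

-19,-9,-2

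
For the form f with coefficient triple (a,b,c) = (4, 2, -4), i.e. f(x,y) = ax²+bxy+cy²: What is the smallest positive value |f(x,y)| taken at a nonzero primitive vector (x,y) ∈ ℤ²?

river: ρ → (-4,6,2)
river: ρ → (2,6,-4)
river: ρ → (-4,2,4)
river: ρ → (4,6,-2)
river: ρ → (-2,6,4)
river: ρ → (4,2,-4)
closes: descent 0, river 6
min |a| on river = 2

2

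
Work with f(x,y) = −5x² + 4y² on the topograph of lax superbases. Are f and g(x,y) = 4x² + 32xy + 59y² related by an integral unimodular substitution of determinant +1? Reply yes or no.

D₁ = 80, D₂ = 80
river cycle of f (length 2): (4, 8, -1), (-1, 8, 4)
river cycle of g (length 2): (4, 8, -1), (-1, 8, 4)
cycles coincide ⇒ equivalent

yes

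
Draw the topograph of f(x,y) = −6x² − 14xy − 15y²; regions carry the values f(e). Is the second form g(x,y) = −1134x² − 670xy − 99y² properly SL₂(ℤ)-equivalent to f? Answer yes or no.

D₁ = -164, D₂ = -164
f is negative-definite; reduce −f:
−f: translate: b→2 (≡14 mod 12), so (6,14,15)→(6,2,7)
−f: reduced (well bottom): (6,2,7) with a≤c, −a<b≤a
flip sign back: reduced form of f is (-6,-2,-7)
g is negative-definite; reduce −g:
−g: flip: (1134,670,99)→(99,-670,1134)
−g: translate: b→-76 (≡-670 mod 198), so (99,-670,1134)→(99,-76,15)
−g: flip: (99,-76,15)→(15,76,99)
−g: translate: b→-14 (≡76 mod 30), so (15,76,99)→(15,-14,6)
−g: flip: (15,-14,6)→(6,14,15)
−g: translate: b→2 (≡14 mod 12), so (6,14,15)→(6,2,7)
−g: reduced (well bottom): (6,2,7) with a≤c, −a<b≤a
flip sign back: reduced form of g is (-6,-2,-7)
reduced forms (-6, -2, -7) vs (-6, -2, -7) ⇒ equivalent

yes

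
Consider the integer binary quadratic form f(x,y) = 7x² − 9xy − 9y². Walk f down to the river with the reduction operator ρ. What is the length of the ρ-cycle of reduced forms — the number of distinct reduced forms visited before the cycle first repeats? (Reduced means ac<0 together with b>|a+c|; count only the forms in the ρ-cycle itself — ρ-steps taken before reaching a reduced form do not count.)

D = 333, ⌊√D⌋ = 18
descent: ρ → (-9,9,7)  [lands on river]
river: ρ → (7,5,-11)
river: ρ → (-11,17,1)
river: ρ → (1,17,-11)
river: ρ → (-11,5,7)
river: ρ → (7,9,-9)
ρ-cycle length = 6 (tail of 1 descent step not counted)

6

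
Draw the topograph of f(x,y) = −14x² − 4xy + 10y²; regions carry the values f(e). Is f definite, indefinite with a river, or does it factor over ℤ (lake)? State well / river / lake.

D = b²−4ac = (-4)² − 4·(-14)·10 = 576
D = 24² is a perfect square ⇒ form factors over ℤ ⇒ lakes

lake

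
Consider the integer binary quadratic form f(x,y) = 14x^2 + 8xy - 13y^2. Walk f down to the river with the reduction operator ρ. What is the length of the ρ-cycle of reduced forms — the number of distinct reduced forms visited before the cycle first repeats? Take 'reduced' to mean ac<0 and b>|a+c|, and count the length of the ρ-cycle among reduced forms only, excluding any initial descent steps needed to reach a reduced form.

D = 792, ⌊√D⌋ = 28
river: ρ → (-13,18,9)
river: ρ → (9,18,-13)
river: ρ → (-13,8,14)
river: ρ → (14,20,-7)
river: ρ → (-7,22,11)
river: ρ → (11,22,-7)
river: ρ → (-7,20,14)
river: ρ → (14,8,-13)
ρ-cycle length = 8 (tail of 0 descent steps not counted)

8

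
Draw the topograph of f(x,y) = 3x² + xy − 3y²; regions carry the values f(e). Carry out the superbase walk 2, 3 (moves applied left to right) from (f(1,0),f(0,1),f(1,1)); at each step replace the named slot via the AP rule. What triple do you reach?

start (3,-3,1) = (f(1,0),f(0,1),f(1,1))
replace slot 2: 2·(3+1) − (-3) = 11 → (3,11,1)
replace slot 3: 2·(3+11) − 1 = 27 → (3,11,27)

3,11,27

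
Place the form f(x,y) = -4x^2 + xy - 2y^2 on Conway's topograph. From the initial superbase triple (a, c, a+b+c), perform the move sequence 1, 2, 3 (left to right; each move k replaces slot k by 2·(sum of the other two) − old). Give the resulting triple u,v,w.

start (-4,-2,-5) = (f(1,0),f(0,1),f(1,1))
replace slot 1: 2·((-2)+(-5)) − (-4) = -10 → (-10,-2,-5)
replace slot 2: 2·((-10)+(-5)) − (-2) = -28 → (-10,-28,-5)
replace slot 3: 2·((-10)+(-28)) − (-5) = -71 → (-10,-28,-71)

-10,-28,-71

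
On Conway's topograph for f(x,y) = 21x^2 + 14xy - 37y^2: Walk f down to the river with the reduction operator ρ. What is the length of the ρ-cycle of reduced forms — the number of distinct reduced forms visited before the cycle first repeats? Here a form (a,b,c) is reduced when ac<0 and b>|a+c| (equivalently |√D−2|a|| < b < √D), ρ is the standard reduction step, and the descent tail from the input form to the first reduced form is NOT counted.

D = 3304, ⌊√D⌋ = 57
descent: ρ → (-37,-14,21)
descent: ρ → (21,56,-2)  [lands on river]
river: ρ → (-2,56,21)
river: ρ → (21,28,-30)
river: ρ → (-30,32,19)
river: ρ → (19,44,-18)
river: ρ → (-18,28,35)
river: ρ → (35,42,-11)
river: ρ → (-11,46,27)
river: ρ → (27,8,-30)
river: ρ → (-30,52,5)
river: ρ → (5,48,-50)
river: ρ → (-50,52,3)
river: ρ → (3,56,-14)
river: ρ → (-14,56,3)
river: ρ → (3,52,-50)
river: ρ → (-50,48,5)
river: ρ → (5,52,-30)
river: ρ → (-30,8,27)
river: ρ → (27,46,-11)
river: ρ → (-11,42,35)
river: ρ → (35,28,-18)
river: ρ → (-18,44,19)
river: ρ → (19,32,-30)
river: ρ → (-30,28,21)
ρ-cycle length = 24 (tail of 2 descent steps not counted)

24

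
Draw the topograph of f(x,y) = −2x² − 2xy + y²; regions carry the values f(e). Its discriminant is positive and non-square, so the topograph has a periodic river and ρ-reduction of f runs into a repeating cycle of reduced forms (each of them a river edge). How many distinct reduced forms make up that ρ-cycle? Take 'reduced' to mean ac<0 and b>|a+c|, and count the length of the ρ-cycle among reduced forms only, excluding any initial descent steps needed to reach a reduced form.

D = 12, ⌊√D⌋ = 3
descent: ρ → (1,2,-2)  [lands on river]
river: ρ → (-2,2,1)
ρ-cycle length = 2 (tail of 1 descent step not counted)

2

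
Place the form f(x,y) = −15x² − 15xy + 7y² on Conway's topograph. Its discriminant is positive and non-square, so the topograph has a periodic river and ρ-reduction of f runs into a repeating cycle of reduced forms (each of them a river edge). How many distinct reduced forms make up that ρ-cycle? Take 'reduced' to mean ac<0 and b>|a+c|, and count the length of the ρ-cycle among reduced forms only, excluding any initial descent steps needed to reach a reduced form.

D = 645, ⌊√D⌋ = 25
descent: ρ → (7,15,-15)  [lands on river]
river: ρ → (-15,15,7)
river: ρ → (7,13,-17)
river: ρ → (-17,21,3)
river: ρ → (3,21,-17)
river: ρ → (-17,13,7)
ρ-cycle length = 6 (tail of 1 descent step not counted)

6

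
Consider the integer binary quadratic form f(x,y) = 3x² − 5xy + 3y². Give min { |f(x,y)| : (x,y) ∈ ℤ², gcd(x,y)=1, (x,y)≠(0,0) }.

translate: b→1 (≡-5 mod 6), so (3,-5,3)→(3,1,1)
flip: (3,1,1)→(1,-1,3)
translate: b→1 (≡-1 mod 2), so (1,-1,3)→(1,1,3)
reduced (well bottom): (1,1,3) with a≤c, −a<b≤a
well minimum = a = 1

1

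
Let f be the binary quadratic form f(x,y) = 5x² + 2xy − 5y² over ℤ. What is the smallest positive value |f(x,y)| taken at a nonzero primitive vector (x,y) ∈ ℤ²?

river: ρ → (-5,8,2)
river: ρ → (2,8,-5)
river: ρ → (-5,2,5)
river: ρ → (5,8,-2)
river: ρ → (-2,8,5)
river: ρ → (5,2,-5)
closes: descent 0, river 6
min |a| on river = 2

2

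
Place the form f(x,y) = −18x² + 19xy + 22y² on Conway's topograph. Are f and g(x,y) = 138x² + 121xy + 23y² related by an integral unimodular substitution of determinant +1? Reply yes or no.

D₁ = 1945, D₂ = 1945
river cycle of f (length 26): (22, 25, -15), (-15, 35, 12), (12, 37, -12), (-12, 35, 15), (15, 25, -22), (-22, 19, 18), (18, 17, -23), (-23, 29, 12), (12, 43, -2), (-2, 41, 33), … (16 more)
river cycle of g (length 26): (23, 17, -18), (-18, 19, 22), (22, 25, -15), (-15, 35, 12), (12, 37, -12), (-12, 35, 15), (15, 25, -22), (-22, 19, 18), (18, 17, -23), (-23, 29, 12), … (16 more)
cycles coincide ⇒ equivalent

yes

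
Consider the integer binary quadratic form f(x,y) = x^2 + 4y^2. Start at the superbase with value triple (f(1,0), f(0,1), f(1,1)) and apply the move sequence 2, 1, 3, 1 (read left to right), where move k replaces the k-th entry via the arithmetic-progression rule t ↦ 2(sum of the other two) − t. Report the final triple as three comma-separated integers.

start (1,4,5) = (f(1,0),f(0,1),f(1,1))
replace slot 2: 2·(1+5) − 4 = 8 → (1,8,5)
replace slot 1: 2·(8+5) − 1 = 25 → (25,8,5)
replace slot 3: 2·(25+8) − 5 = 61 → (25,8,61)
replace slot 1: 2·(8+61) − 25 = 113 → (113,8,61)

113,8,61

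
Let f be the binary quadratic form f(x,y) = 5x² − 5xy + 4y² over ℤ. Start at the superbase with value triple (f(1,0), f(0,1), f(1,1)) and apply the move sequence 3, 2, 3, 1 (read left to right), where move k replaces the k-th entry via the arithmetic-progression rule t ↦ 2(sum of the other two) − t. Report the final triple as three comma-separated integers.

start (5,4,4) = (f(1,0),f(0,1),f(1,1))
replace slot 3: 2·(5+4) − 4 = 14 → (5,4,14)
replace slot 2: 2·(5+14) − 4 = 34 → (5,34,14)
replace slot 3: 2·(5+34) − 14 = 64 → (5,34,64)
replace slot 1: 2·(34+64) − 5 = 191 → (191,34,64)

191,34,64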